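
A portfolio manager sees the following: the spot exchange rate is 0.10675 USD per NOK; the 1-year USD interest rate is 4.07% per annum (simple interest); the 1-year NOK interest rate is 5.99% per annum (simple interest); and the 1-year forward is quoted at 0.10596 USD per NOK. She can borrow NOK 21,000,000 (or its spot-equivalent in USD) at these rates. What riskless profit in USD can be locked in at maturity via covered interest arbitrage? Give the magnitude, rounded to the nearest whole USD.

USD 25,458

T = 1 year.
Invest the NOK and cover forward: 21,000,000 × 1.059900 × 0.10596 = USD 2,358,447.08.
Convert at spot and invest in USD: 21,000,000 × 0.10675 × 1.040700 = USD 2,332,989.23.
The quoted forward overvalues NOK, so borrow USD, buy NOK at spot, deposit the NOK at 5.99%, and sell the proceeds forward at 0.10596.
Arbitrage profit = |2,358,447.08 − 2,332,989.23| = USD 25,458.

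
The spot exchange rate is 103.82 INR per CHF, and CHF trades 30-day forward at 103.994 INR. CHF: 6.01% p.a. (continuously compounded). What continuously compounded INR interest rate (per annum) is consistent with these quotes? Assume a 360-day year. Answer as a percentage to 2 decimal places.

8.02%

T = 30/360 years.
CIP gives F = S · g_INR/g_CHF, so g_INR/g_CHF = 103.994/103.82 = 1.0016760.
CHF growth factor: e^(0.0601×30/360) = 1.0050209.
That pins the INR growth at 1.0067053.
Take logs: ln 1.0067053 / (30/360) = 0.080195, so 8.02%.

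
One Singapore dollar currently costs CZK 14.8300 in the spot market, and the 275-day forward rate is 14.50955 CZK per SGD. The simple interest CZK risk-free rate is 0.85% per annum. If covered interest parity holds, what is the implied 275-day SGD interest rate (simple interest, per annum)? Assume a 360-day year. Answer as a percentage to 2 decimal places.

T = 275/360 years.
CIP gives F = S · g_CZK/g_SGD, so g_CZK/g_SGD = 14.50955/14.83 = 0.9783918.
CZK growth factor: 1 + 0.0085×275/360 = 1.0064931.
So the SGD growth factor = 1.0287219.
(1.0287219 − 1)/T = 0.037600, i.e. 3.76%.

3.76%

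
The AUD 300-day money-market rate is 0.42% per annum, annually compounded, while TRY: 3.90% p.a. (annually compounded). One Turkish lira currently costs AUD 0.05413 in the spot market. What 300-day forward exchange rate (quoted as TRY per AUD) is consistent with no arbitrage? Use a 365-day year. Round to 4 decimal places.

18.9986

T = 300/365 years.
AUD growth factor: (1 + 0.0042)^(300/365) = 1.00345077.
TRY accumulates by (1 + 0.0390)^(300/365) = 1.03194515.
So F = 0.05413 × 1.00345077 / 1.03194515 = 0.052635346 (AUD/TRY).
Invert for TRY per AUD: 1 / 0.052635346 = 18.9986.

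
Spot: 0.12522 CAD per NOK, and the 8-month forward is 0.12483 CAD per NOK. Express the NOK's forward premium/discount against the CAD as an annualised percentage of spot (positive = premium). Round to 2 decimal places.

-0.47%

T = 8/12 years.
NOK trades forward at -0.31145% vs spot over the period.
×(1/T) gives -0.47% p.a.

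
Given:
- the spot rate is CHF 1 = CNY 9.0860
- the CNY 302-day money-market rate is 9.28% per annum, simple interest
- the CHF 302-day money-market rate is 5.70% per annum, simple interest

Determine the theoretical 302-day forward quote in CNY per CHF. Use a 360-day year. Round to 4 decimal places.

T = 302/360 years.
CNY accumulates by 1 + 0.0928×302/360 = 1.0778489.
Growth of 1 CHF over T: 1 + 0.0570×302/360 = 1.0478167.
So F = 9.086 × 1.0778489 / 1.0478167 = 9.346420 (CNY/CHF).

9.3464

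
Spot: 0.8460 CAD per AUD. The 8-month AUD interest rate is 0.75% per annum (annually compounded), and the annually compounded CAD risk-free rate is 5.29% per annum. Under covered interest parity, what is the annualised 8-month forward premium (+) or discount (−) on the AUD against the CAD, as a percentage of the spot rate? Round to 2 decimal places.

+4.47%

T = 8/12 years.
No-arbitrage forward: 0.846 × 1.0349628 / 1.0049938 = 0.8712278 CAD/AUD.
(F − S)/S ÷ T = (0.8712278 − 0.846)/0.846/(8/12) = 0.044730 → 4.47%.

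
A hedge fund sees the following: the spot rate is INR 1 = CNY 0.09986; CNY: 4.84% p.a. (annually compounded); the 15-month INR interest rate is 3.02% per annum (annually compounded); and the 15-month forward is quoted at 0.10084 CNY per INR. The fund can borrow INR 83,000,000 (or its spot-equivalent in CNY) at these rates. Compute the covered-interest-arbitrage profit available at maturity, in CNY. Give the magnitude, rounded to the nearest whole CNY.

CNY 105,964

T = 15/12 years.
Invest the INR and cover forward: 83,000,000 × 1.037891444 × 0.10084 = CNY 8,686,860.78.
Convert at spot and invest in CNY: 83,000,000 × 0.09986 × 1.060861687 = CNY 8,792,824.79.
The quoted forward undervalues INR, so borrow INR, convert to CNY at spot, deposit the CNY at 4.84%, and buy INR forward at 0.10084 to cover the loan.
Profit = 8,792,824.79 − 8,686,860.78 = CNY 105,964.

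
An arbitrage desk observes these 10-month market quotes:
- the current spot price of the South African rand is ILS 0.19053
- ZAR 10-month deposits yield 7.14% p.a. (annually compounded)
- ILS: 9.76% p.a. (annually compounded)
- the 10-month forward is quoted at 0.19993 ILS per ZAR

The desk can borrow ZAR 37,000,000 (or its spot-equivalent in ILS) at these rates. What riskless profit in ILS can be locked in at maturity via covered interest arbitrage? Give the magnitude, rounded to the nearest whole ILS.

T = 10/12 years.
Invest the ZAR and cover forward: 37,000,000 × 1.059155441 × 0.19993 = ILS 7,835,007.05.
Convert at spot and invest in ILS: 37,000,000 × 0.19053 × 1.08069568 = ILS 7,618,483.07.
The quoted forward overvalues ZAR, so borrow ILS, buy ZAR at spot, deposit the ZAR at 7.14%, and sell the proceeds forward at 0.19993.
Profit = 7,835,007.05 − 7,618,483.07 = ILS 216,524.

ILS 216,524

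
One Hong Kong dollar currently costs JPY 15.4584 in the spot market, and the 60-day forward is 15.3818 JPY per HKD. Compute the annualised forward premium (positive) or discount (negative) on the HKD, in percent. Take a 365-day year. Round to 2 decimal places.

T = 60/365 years.
Period premium: (15.3818 − 15.4584)/15.4584 = -0.0049552.
×(1/T) gives -3.01% p.a.

-3.01%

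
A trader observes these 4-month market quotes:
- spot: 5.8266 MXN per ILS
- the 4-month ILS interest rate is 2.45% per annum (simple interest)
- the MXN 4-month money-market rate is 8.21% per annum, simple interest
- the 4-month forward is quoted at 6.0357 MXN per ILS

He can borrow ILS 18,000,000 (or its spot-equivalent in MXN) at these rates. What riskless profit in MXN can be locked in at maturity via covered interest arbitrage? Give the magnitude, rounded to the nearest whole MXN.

T = 4/12 years.
Route A — deposit ILS, sell forward: 18,000,000 × 1.00816666667 × 6.0357 = MXN 109,529,847.90.
Route B — convert at spot, deposit MXN: 18,000,000 × 5.8266 × 1.02736666667 = MXN 107,748,983.16.
The quoted forward overvalues ILS, so borrow MXN, buy ILS at spot, deposit the ILS at 2.45%, and sell the proceeds forward at 6.0357.
Profit = 109,529,847.90 − 107,748,983.16 = MXN 1,780,865.

MXN 1,780,865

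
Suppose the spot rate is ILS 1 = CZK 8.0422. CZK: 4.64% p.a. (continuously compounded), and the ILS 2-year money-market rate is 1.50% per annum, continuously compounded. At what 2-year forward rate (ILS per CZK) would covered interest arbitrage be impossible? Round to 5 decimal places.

T = 2 years.
CZK accumulates by e^(0.0464×2) = 1.0972423.
ILS growth factor: e^(0.0150×2) = 1.0304545.
CIP: F = S · (grow CZK)/(grow ILS) = 8.0422 × 1.0972423/1.0304545 = 8.563447 CZK per ILS.
Invert for ILS per CZK: 1 / 8.563447 = 0.11678.

0.11678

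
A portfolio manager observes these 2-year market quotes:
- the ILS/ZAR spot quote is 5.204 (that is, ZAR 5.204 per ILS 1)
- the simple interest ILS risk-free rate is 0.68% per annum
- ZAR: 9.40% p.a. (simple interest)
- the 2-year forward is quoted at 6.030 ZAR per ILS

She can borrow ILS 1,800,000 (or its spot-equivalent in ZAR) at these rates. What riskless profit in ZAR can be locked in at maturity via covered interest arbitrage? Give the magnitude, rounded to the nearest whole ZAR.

T = 2 years.
Route A — deposit ILS, sell forward: 1,800,000 × 1.013600 × 6.030 = ZAR 11,001,614.40.
Route B — convert at spot, deposit ZAR: 1,800,000 × 5.204 × 1.188000 = ZAR 11,128,233.60.
The quoted forward undervalues ILS, so borrow ILS, convert to ZAR at spot, deposit the ZAR at 9.40%, and buy ILS forward at 6.030 to cover the loan.
Arbitrage profit = |11,001,614.40 − 11,128,233.60| = ZAR 126,619.

ZAR 126,619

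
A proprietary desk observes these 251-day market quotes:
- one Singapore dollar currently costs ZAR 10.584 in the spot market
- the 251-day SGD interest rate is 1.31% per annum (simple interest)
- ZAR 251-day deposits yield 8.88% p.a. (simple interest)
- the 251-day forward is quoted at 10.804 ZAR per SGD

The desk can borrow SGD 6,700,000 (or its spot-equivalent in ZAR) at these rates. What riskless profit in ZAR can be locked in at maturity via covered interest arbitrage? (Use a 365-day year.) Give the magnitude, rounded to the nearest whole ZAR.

ZAR 2,204,209

T = 251/365 years.
Invest the SGD and cover forward: 6,700,000 × 1.0090084932 × 10.804 = ZAR 73,038,896.00.
Convert at spot and invest in ZAR: 6,700,000 × 10.584 × 1.0610652055 = ZAR 75,243,104.70.
The quoted forward undervalues SGD, so borrow SGD, convert to ZAR at spot, deposit the ZAR at 8.88%, and buy SGD forward at 10.804 to cover the loan.
Profit = 75,243,104.70 − 73,038,896.00 = ZAR 2,204,209.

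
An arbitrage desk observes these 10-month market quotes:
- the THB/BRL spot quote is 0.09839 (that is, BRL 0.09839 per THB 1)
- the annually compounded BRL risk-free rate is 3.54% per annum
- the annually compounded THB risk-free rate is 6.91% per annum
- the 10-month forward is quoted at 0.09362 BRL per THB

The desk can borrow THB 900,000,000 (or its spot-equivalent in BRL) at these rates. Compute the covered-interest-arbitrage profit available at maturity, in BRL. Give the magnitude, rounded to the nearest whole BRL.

T = 10/12 years.
Keep in THB, deliver into the forward: 900,000,000·1.0572603401·0.09362 = BRL 89,082,641.74.
Swap to BRL now, deposit: 900,000,000·0.09839·1.0294141506 = BRL 91,155,652.45.
The quoted forward undervalues THB, so borrow THB, convert to BRL at spot, deposit the BRL at 3.54%, and buy THB forward at 0.09362 to cover the loan.
The gap between the two covered legs is BRL 2,073,011.

BRL 2,073,011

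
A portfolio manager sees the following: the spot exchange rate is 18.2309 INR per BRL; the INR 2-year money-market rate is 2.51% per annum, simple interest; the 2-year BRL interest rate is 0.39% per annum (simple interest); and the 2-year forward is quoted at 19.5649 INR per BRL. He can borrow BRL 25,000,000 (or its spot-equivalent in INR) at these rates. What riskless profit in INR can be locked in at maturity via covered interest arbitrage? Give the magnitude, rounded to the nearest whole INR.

INR 14,285,376

T = 2 years.
Invest the BRL and cover forward: 25,000,000 × 1.007800 × 19.5649 = INR 492,937,655.50.
Convert at spot and invest in INR: 25,000,000 × 18.2309 × 1.050200 = INR 478,652,279.50.
The quoted forward overvalues BRL, so borrow INR, buy BRL at spot, deposit the BRL at 0.39%, and sell the proceeds forward at 19.5649.
The gap between the two covered legs is INR 14,285,376.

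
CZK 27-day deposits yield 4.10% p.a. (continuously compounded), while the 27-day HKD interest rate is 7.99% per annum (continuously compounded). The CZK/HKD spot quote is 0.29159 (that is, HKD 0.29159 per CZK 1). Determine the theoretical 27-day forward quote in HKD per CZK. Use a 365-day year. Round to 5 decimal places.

T = 27/365 years.
HKD growth factor: e^(0.0799×27/365) = 1.0059279.
CZK growth factor: e^(0.0410×27/365) = 1.0030375.
CIP: F = S · (grow HKD)/(grow CZK) = 0.29159 × 1.0059279/1.0030375 = 0.2924303 HKD per CZK.

0.29243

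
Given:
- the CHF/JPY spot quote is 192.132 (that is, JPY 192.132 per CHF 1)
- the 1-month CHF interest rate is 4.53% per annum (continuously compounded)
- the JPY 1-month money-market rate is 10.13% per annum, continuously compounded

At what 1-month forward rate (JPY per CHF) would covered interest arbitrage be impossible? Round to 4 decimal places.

T = 1/12 years.
Growth of 1 JPY over T: e^(0.1013×1/12) = 1.008477398.
Growth of 1 CHF over T: e^(0.0453×1/12) = 1.003782134.
CIP: F = S · (grow JPY)/(grow CHF) = 192.132 × 1.008477398/1.003782134 = 193.030711 JPY per CHF.

193.0307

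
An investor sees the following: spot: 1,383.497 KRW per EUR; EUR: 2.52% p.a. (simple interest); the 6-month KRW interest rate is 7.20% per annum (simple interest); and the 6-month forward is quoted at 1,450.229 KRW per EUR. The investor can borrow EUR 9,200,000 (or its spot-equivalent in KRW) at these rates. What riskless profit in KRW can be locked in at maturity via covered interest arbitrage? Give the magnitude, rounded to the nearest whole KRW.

KRW 323,830,739

T = 6/12 years.
Keep in EUR, deliver into the forward: 9,200,000·1.012600·1450.229 = KRW 13,510,217,345.68.
Swap to KRW now, deposit: 9,200,000·1383.497·1.036000 = KRW 13,186,386,606.40.
The quoted forward overvalues EUR, so borrow KRW, buy EUR at spot, deposit the EUR at 2.52%, and sell the proceeds forward at 1,450.229.
Arbitrage profit = |13,510,217,345.68 − 13,186,386,606.40| = KRW 323,830,739.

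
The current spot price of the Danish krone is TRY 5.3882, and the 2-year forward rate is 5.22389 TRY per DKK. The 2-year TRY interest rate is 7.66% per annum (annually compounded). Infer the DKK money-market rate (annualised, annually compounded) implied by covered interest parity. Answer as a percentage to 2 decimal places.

T = 2 years.
By CIP, F/S equals the TRY-to-DKK growth ratio: 5.22389/5.3882 = 0.9695056.
TRY growth factor: (1 + 0.0766)^2 = 1.1590676.
So the DKK growth factor = 1.1955244.
Annualise: 1.1955244^(1/2) − 1 = 0.093400 = 9.34%.

9.34%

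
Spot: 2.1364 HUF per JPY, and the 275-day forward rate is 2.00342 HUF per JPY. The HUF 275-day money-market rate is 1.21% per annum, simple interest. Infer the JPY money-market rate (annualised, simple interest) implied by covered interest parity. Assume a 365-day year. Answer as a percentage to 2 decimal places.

T = 275/365 years.
By CIP, F/S equals the HUF-to-JPY growth ratio: 2.00342/2.1364 = 0.9377551.
HUF growth factor: 1 + 0.0121×275/365 = 1.0091164.
That pins the JPY growth at 1.076098.
r = (1.076098 − 1)/(275/365) = 0.101003 → 10.10%.

10.10%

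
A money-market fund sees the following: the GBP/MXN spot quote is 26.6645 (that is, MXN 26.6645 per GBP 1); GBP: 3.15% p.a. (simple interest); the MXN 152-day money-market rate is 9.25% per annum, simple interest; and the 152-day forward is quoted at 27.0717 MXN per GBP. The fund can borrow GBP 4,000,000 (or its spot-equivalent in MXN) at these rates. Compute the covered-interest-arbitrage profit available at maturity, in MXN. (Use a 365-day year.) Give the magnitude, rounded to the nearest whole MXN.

MXN 1,059,239

T = 152/365 years.
Route A — deposit GBP, sell forward: 4,000,000 × 1.01311780822 × 27.0717 = MXN 109,707,285.48.
Route B — convert at spot, deposit MXN: 4,000,000 × 26.6645 × 1.03852054795 = MXN 110,766,524.60.
The quoted forward undervalues GBP, so borrow GBP, convert to MXN at spot, deposit the MXN at 9.25%, and buy GBP forward at 27.0717 to cover the loan.
The gap between the two covered legs is MXN 1,059,239.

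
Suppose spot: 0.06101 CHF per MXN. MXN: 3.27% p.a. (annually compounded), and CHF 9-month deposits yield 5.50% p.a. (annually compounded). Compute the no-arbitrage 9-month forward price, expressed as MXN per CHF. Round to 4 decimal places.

T = 9/12 years.
CHF accumulates by (1 + 0.0550)^(9/12) = 1.04097271.
Growth of 1 MXN over T: (1 + 0.0327)^(9/12) = 1.0244261.
CIP: F = S · (grow CHF)/(grow MXN) = 0.06101 × 1.04097271/1.0244261 = 0.061995438 CHF per MXN.
Invert for MXN per CHF: 1 / 0.061995438 = 16.1302.

16.1302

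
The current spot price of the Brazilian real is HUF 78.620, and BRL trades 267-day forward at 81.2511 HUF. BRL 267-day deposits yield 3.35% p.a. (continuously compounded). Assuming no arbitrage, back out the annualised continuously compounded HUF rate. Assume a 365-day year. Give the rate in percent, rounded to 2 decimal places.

T = 267/365 years.
F/S = 81.2511/78.62 = 1.0334660 = (growth of HUF) / (growth of BRL).
BRL growth factor: e^(0.0335×267/365) = 1.0248082.
So the HUF growth factor = 1.0591044.
Take logs: ln 1.0591044 / (267/365) = 0.078500, so 7.85%.

7.85%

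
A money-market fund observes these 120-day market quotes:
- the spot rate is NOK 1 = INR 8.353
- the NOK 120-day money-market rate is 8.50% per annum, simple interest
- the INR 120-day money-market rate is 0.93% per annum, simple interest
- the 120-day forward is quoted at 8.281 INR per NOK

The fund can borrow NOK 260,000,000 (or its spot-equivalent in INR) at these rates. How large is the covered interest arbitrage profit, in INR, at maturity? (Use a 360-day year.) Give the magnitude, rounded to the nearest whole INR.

T = 120/360 years.
Keep in NOK, deliver into the forward: 260,000,000·1.028333333333·8.281 = INR 2,214,063,366.67.
Swap to INR now, deposit: 260,000,000·8.353·1.003100 = INR 2,178,512,518.00.
The quoted forward overvalues NOK, so borrow INR, buy NOK at spot, deposit the NOK at 8.50%, and sell the proceeds forward at 8.281.
Profit = 2,214,063,366.67 − 2,178,512,518.00 = INR 35,550,849.

INR 35,550,849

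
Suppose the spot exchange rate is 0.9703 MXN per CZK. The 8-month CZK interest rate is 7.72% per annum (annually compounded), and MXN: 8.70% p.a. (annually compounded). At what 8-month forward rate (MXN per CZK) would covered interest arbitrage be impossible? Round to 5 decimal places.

T = 8/12 years.
MXN accumulates by (1 + 0.0870)^(8/12) = 1.057190.
CZK accumulates by (1 + 0.0772)^(8/12) = 1.0508262.
Forward (MXN per CZK) = 0.9703 × 1.057190 / 1.0508262 = 0.9761761.

0.97618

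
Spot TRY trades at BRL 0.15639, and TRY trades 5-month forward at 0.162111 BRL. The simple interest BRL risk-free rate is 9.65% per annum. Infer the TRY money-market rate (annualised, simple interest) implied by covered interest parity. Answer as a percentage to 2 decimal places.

0.84%

T = 5/12 years.
By CIP, F/S equals the BRL-to-TRY growth ratio: 0.162111/0.15639 = 1.0365816.
BRL growth factor: 1 + 0.0965×5/12 = 1.0402083.
Hence g_TRY = 1.0034987.
r = (1.0034987 − 1)/(5/12) = 0.008397 → 0.84%.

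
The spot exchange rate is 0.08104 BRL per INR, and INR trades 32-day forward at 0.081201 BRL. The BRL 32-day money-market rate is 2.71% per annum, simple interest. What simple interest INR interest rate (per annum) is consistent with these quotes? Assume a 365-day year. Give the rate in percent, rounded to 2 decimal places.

T = 32/365 years.
By CIP, F/S equals the BRL-to-INR growth ratio: 0.081201/0.08104 = 1.0019867.
BRL growth factor: 1 + 0.0271×32/365 = 1.0023759.
So the INR growth factor = 1.0003884.
(1.0003884 − 1)/T = 0.004430, i.e. 0.44%.

0.44%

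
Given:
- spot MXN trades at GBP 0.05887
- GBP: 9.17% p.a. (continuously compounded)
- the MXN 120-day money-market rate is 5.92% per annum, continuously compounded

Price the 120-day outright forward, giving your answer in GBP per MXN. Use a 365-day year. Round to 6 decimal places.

0.059502

T = 120/365 years.
GBP growth factor: e^(0.0917×120/365) = 1.030607.
MXN growth factor: e^(0.0592×120/365) = 1.0196537.
Forward (GBP per MXN) = 0.05887 × 1.030607 / 1.0196537 = 0.05950239.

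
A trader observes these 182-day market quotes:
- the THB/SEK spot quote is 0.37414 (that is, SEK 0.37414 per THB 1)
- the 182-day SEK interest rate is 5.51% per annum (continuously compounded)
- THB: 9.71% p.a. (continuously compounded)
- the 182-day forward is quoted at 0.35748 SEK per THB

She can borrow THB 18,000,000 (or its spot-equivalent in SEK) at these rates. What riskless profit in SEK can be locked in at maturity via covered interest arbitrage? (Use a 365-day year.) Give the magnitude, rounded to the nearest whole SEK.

T = 182/365 years.
Keep in THB, deliver into the forward: 18,000,000·1.049608236·0.35748 = SEK 6,753,851.14.
Swap to SEK now, deposit: 18,000,000·0.37414·1.027855426 = SEK 6,922,112.92.
The quoted forward undervalues THB, so borrow THB, convert to SEK at spot, deposit the SEK at 5.51%, and buy THB forward at 0.35748 to cover the loan.
Arbitrage profit = |6,753,851.14 − 6,922,112.92| = SEK 168,262.

SEK 168,262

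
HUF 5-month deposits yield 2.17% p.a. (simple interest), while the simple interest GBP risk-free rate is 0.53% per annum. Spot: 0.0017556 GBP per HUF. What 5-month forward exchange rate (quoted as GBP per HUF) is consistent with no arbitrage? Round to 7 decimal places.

T = 5/12 years.
Growth of 1 GBP over T: 1 + 0.0053×5/12 = 1.0022083.
HUF growth factor: 1 + 0.0217×5/12 = 1.0090417.
Forward (GBP per HUF) = 0.0017556 × 1.0022083 / 1.0090417 = 0.001743711.

0.0017437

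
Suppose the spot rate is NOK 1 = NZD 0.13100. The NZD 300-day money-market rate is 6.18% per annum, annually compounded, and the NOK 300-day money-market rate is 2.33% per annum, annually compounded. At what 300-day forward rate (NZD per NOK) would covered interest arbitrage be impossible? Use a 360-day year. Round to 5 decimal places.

0.13509

T = 300/360 years.
NZD accumulates by (1 + 0.0618)^(300/360) = 1.0512409.
NOK growth factor: (1 + 0.0233)^(300/360) = 1.0193793.
So F = 0.131 × 1.0512409 / 1.0193793 = 0.1350945 (NZD/NOK).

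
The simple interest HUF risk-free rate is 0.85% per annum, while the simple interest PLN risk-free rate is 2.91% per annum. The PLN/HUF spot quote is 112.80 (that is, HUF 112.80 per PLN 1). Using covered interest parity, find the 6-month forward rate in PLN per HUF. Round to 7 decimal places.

T = 6/12 years.
HUF accumulates by 1 + 0.0085×6/12 = 1.004250.
PLN growth factor: 1 + 0.0291×6/12 = 1.014550.
Forward (HUF per PLN) = 112.8 × 1.004250 / 1.014550 = 111.6548.
Invert for PLN per HUF: 1 / 111.6548 = 0.0089562.

0.0089562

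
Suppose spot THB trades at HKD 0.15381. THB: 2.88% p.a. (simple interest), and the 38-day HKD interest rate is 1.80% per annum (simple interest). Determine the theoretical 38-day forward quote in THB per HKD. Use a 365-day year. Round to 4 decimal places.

6.5088

T = 38/365 years.
HKD accumulates by 1 + 0.0180×38/365 = 1.001874.
Growth of 1 THB over T: 1 + 0.0288×38/365 = 1.0029984.
CIP: F = S · (grow HKD)/(grow THB) = 0.15381 × 1.001874/1.0029984 = 0.1536376 HKD per THB.
Quoted the other way: 1/0.1536376 = 6.5088 THB per HKD.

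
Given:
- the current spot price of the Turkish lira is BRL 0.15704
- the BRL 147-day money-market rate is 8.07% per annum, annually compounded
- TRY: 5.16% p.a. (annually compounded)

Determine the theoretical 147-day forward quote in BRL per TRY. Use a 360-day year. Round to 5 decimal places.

0.15880

T = 147/360 years.
Growth of 1 BRL over T: (1 + 0.0807)^(147/360) = 1.0321978.
Growth of 1 TRY over T: (1 + 0.0516)^(147/360) = 1.0207569.
So F = 0.15704 × 1.0321978 / 1.0207569 = 0.1588001 (BRL/TRY).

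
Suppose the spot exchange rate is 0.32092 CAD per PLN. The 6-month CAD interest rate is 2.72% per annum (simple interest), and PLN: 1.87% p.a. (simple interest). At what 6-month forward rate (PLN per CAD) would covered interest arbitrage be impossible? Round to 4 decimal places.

3.1030

T = 6/12 years.
CAD accumulates by 1 + 0.0272×6/12 = 1.013600.
PLN growth factor: 1 + 0.0187×6/12 = 1.009350.
So F = 0.32092 × 1.013600 / 1.009350 = 0.3222713 (CAD/PLN).
Quoted the other way: 1/0.3222713 = 3.1030 PLN per CAD.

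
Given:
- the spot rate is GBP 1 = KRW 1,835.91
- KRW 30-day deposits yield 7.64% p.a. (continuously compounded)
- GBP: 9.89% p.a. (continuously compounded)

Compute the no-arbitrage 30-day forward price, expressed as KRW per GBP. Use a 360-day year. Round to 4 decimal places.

1832.4709

T = 30/360 years.
Growth of 1 KRW over T: e^(0.0764×30/360) = 1.006386977.
GBP accumulates by e^(0.0989×30/360) = 1.0082757227.
So F = 1835.91 × 1.006386977 / 1.0082757227 = 1832.470894 (KRW/GBP).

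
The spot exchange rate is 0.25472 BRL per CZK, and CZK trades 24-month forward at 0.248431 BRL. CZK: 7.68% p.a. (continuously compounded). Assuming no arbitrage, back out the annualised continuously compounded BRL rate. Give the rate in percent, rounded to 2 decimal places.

T = 2 years.
CIP gives F = S · g_BRL/g_CZK, so g_BRL/g_CZK = 0.248431/0.25472 = 0.9753101.
The CZK side grows by e^(0.0768×2) = 1.1660244.
That pins the BRL growth at 1.1372354.
r = ln(1.1372354)/2 = 0.064300 → 6.43%.

6.43%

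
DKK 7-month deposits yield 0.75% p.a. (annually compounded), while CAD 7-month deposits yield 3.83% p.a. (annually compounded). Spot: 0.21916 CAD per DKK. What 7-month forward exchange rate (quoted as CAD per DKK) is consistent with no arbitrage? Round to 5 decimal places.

T = 7/12 years.
CAD accumulates by (1 + 0.0383)^(7/12) = 1.0221666.
Growth of 1 DKK over T: (1 + 0.0075)^(7/12) = 1.0043682.
CIP: F = S · (grow CAD)/(grow DKK) = 0.21916 × 1.0221666/1.0043682 = 0.2230437 CAD per DKK.

0.22304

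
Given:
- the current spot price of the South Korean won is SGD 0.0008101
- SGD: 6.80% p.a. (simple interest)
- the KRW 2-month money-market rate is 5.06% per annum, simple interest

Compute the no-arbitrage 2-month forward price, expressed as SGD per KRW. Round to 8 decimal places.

0.00081243

T = 2/12 years.
SGD accumulates by 1 + 0.0680×2/12 = 1.0113333.
KRW growth factor: 1 + 0.0506×2/12 = 1.0084333.
Forward (SGD per KRW) = 0.0008101 × 1.0113333 / 1.0084333 = 0.0008124296.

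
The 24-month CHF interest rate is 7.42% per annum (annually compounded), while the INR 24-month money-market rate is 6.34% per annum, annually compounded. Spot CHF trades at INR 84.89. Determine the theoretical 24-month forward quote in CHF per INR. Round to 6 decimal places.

T = 2 years.
INR accumulates by (1 + 0.0634)^2 = 1.1308196.
CHF accumulates by (1 + 0.0742)^2 = 1.1539056.
So F = 84.89 × 1.1308196 / 1.1539056 = 83.19162 (INR/CHF).
Invert for CHF per INR: 1 / 83.19162 = 0.012020.

0.012020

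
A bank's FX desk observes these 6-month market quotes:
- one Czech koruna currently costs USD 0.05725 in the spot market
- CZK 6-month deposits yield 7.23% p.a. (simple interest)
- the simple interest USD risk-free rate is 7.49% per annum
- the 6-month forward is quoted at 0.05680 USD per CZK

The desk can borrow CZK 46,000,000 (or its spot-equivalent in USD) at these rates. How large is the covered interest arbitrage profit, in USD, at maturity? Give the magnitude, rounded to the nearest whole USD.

USD 24,872

T = 6/12 years.
Invest the CZK and cover forward: 46,000,000 × 1.036150 × 0.05680 = USD 2,707,252.72.
Convert at spot and invest in USD: 46,000,000 × 0.05725 × 1.037450 = USD 2,732,124.58.
The quoted forward undervalues CZK, so borrow CZK, convert to USD at spot, deposit the USD at 7.49%, and buy CZK forward at 0.05680 to cover the loan.
Profit = 2,732,124.58 − 2,707,252.72 = USD 24,872.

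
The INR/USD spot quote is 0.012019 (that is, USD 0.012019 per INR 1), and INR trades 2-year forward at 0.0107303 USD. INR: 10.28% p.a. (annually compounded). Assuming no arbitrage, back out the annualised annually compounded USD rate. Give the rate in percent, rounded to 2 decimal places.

T = 2 years.
CIP gives F = S · g_USD/g_INR, so g_USD/g_INR = 0.0107303/0.012019 = 0.8927781.
INR growth factor: (1 + 0.1028)^2 = 1.2161678.
Hence g_USD = 1.085768.
r = 1.085768^(1/2) − 1 = 0.042002 → 4.20%.

4.20%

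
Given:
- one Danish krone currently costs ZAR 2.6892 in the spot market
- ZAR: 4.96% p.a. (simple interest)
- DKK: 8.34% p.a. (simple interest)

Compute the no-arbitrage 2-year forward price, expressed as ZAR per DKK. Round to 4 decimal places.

T = 2 years.
Growth of 1 ZAR over T: 1 + 0.0496×2 = 1.099200.
DKK growth factor: 1 + 0.0834×2 = 1.166800.
So F = 2.6892 × 1.099200 / 1.166800 = 2.533398 (ZAR/DKK).

2.5334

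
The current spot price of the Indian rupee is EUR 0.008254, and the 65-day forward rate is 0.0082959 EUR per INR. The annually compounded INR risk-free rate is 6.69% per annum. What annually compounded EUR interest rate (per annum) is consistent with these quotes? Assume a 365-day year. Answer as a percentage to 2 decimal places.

T = 65/365 years.
By CIP, F/S equals the EUR-to-INR growth ratio: 0.0082959/0.008254 = 1.0050763.
INR growth factor: (1 + 0.0669)^(65/365) = 1.0115989.
So the EUR growth factor = 1.0167341.
r = 1.0167341^(365/65) − 1 = 0.097671 → 9.77%.

9.77%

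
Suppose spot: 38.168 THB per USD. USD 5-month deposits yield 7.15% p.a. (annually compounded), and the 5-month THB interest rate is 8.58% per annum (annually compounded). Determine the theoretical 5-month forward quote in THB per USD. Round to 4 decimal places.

T = 5/12 years.
Growth of 1 THB over T: (1 + 0.0858)^(5/12) = 1.03489375.
Growth of 1 USD over T: (1 + 0.0715)^(5/12) = 1.0291928.
So F = 38.168 × 1.03489375 / 1.0291928 = 38.379422 (THB/USD).

38.3794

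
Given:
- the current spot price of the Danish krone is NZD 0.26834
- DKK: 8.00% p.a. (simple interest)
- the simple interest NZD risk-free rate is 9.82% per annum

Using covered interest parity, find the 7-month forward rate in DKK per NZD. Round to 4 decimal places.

T = 7/12 years.
Growth of 1 NZD over T: 1 + 0.0982×7/12 = 1.0572833.
DKK accumulates by 1 + 0.0800×7/12 = 1.0466667.
CIP: F = S · (grow NZD)/(grow DKK) = 0.26834 × 1.0572833/1.0466667 = 0.2710618 NZD per DKK.
Quoted the other way: 1/0.2710618 = 3.6892 DKK per NZD.

3.6892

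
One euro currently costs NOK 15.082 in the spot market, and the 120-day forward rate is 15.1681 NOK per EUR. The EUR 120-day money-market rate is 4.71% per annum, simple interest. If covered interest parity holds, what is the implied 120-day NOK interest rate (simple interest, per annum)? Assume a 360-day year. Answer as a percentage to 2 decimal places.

6.45%

T = 120/360 years.
By CIP, F/S equals the NOK-to-EUR growth ratio: 15.1681/15.082 = 1.0057088.
EUR growth factor: 1 + 0.0471×120/360 = 1.015700.
Hence g_NOK = 1.0214984.
r = (1.0214984 − 1)/(120/360) = 0.064495 → 6.45%.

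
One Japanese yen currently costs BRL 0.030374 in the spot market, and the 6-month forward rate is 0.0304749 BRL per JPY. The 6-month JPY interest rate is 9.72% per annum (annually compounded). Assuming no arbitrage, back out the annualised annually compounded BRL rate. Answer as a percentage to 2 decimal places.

T = 6/12 years.
F/S = 0.0304749/0.030374 = 1.0033219 = (growth of BRL) / (growth of JPY).
JPY growth factor: (1 + 0.0972)^(6/12) = 1.0474732.
That pins the BRL growth at 1.0509528.
Annualise: 1.0509528^(12/6) − 1 = 0.104502 = 10.45%.

10.45%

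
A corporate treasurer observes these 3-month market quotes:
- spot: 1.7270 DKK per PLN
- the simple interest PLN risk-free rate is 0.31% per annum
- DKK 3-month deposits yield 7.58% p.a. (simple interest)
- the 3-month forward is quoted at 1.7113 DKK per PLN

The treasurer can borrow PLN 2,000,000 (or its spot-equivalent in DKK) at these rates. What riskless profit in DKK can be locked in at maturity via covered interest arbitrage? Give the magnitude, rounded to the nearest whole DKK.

DKK 94,201

T = 3/12 years.
Invest the PLN and cover forward: 2,000,000 × 1.000775 × 1.7113 = DKK 3,425,252.52.
Convert at spot and invest in DKK: 2,000,000 × 1.7270 × 1.018950 = DKK 3,519,453.30.
The quoted forward undervalues PLN, so borrow PLN, convert to DKK at spot, deposit the DKK at 7.58%, and buy PLN forward at 1.7113 to cover the loan.
Arbitrage profit = |3,425,252.52 − 3,519,453.30| = DKK 94,201.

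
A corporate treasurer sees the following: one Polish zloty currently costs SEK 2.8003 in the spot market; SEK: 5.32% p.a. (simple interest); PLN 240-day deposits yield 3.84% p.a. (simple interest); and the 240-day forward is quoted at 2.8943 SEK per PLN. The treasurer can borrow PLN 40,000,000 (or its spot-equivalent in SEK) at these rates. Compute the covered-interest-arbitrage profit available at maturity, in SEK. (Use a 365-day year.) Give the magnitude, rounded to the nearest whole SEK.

SEK 2,764,892

T = 240/365 years.
Route A — deposit PLN, sell forward: 40,000,000 × 1.02524931507 × 2.8943 = SEK 118,695,163.70.
Route B — convert at spot, deposit SEK: 40,000,000 × 2.8003 × 1.03498082192 = SEK 115,930,271.82.
The quoted forward overvalues PLN, so borrow SEK, buy PLN at spot, deposit the PLN at 3.84%, and sell the proceeds forward at 2.8943.
Profit = 118,695,163.70 − 115,930,271.82 = SEK 2,764,892.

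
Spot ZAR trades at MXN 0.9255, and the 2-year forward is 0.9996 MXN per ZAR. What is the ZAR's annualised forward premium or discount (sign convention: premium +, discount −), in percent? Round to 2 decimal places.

+4.00%

T = 2 years.
(F − S)/S = (0.9996 − 0.9255)/0.9255 = 0.0800648.
Annualise by dividing by T: 0.0800648 / 2 = 0.040032 → 4.00%.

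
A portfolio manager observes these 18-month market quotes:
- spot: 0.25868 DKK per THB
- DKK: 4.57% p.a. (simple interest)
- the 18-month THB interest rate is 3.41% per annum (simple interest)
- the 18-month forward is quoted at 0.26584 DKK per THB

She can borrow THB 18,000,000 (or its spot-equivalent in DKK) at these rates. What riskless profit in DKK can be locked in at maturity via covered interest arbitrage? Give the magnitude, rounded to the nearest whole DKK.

T = 18/12 years.
Keep in THB, deliver into the forward: 18,000,000·1.051150·0.26584 = DKK 5,029,878.89.
Swap to DKK now, deposit: 18,000,000·0.25868·1.068550 = DKK 4,975,425.25.
The quoted forward overvalues THB, so borrow DKK, buy THB at spot, deposit the THB at 3.41%, and sell the proceeds forward at 0.26584.
Arbitrage profit = |5,029,878.89 − 4,975,425.25| = DKK 54,454.

DKK 54,454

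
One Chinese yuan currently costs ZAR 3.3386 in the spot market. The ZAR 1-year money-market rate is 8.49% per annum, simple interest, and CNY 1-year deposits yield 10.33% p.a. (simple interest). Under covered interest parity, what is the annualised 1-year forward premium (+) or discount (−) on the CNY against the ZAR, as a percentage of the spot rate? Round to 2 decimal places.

T = 1 year.
CIP forward (ZAR per CNY) = 3.3386 × 1.084900/1.103300 = 3.2829214.
(F − S)/S ÷ T = (3.2829214 − 3.3386)/3.3386/1 = -0.016677 → -1.67%.

-1.67%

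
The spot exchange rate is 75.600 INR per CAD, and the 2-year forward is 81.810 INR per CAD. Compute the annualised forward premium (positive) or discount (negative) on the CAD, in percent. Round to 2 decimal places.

+4.11%

T = 2 years.
(F − S)/S = (81.810 − 75.6)/75.6 = 0.0821429.
×(1/T) gives 4.11% p.a.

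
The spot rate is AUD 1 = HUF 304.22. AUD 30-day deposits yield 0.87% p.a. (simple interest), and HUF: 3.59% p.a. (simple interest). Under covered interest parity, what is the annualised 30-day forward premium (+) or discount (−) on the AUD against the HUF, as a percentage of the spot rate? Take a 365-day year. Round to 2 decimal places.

T = 30/365 years.
No-arbitrage forward: 304.22 × 1.0029507 / 1.0007151 = 304.89963 HUF/AUD.
(F − S)/S ÷ T = (304.89963 − 304.22)/304.22/(30/365) = 0.027180 → 2.72%.

+2.72%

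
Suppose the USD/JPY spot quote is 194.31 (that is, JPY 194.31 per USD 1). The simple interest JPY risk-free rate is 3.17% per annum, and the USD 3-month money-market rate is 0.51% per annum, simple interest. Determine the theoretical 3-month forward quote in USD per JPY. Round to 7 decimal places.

T = 3/12 years.
JPY growth factor: 1 + 0.0317×3/12 = 1.007925.
USD accumulates by 1 + 0.0051×3/12 = 1.001275.
CIP: F = S · (grow JPY)/(grow USD) = 194.31 × 1.007925/1.001275 = 195.6005 JPY per USD.
Quoted the other way: 1/195.6005 = 0.0051125 USD per JPY.

0.0051125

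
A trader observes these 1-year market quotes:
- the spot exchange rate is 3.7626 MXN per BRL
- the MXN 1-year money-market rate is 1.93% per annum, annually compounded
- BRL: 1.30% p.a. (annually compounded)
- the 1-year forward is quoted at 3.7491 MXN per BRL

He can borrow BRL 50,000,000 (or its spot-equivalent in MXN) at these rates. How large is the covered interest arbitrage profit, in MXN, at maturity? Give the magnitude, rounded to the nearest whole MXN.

MXN 1,868,994

T = 1 year.
Invest the BRL and cover forward: 50,000,000 × 1.013000 × 3.7491 = MXN 189,891,915.00.
Convert at spot and invest in MXN: 50,000,000 × 3.7626 × 1.019300 = MXN 191,760,909.00.
The quoted forward undervalues BRL, so borrow BRL, convert to MXN at spot, deposit the MXN at 1.93%, and buy BRL forward at 3.7491 to cover the loan.
Arbitrage profit = |189,891,915.00 − 191,760,909.00| = MXN 1,868,994.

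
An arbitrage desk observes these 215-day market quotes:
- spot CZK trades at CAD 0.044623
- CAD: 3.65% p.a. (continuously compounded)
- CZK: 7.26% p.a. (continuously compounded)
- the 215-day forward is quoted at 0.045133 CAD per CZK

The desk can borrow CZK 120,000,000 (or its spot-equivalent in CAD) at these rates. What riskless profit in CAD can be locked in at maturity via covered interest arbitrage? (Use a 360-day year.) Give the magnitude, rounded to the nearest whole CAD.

CAD 183,184

T = 215/360 years.
Route A — deposit CZK, sell forward: 120,000,000 × 1.04431204 × 0.045133 = CAD 5,655,952.24.
Route B — convert at spot, deposit CAD: 120,000,000 × 0.044623 × 1.022037937 = CAD 5,472,767.86.
The quoted forward overvalues CZK, so borrow CAD, buy CZK at spot, deposit the CZK at 7.26%, and sell the proceeds forward at 0.045133.
Profit = 5,655,952.24 − 5,472,767.86 = CAD 183,184.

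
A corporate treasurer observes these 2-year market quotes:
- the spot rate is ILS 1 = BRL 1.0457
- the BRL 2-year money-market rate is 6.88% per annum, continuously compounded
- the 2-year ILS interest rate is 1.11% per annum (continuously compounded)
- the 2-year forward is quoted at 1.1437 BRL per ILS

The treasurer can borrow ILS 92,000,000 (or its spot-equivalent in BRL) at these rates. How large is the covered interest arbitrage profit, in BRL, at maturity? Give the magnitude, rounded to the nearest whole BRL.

BRL 2,813,718

T = 2 years.
Keep in ILS, deliver into the forward: 92,000,000·1.02244825367·1.1437 = BRL 107,582,414.23.
Swap to BRL now, deposit: 92,000,000·1.0457·1.14751645188 = BRL 110,396,131.74.
The quoted forward undervalues ILS, so borrow ILS, convert to BRL at spot, deposit the BRL at 6.88%, and buy ILS forward at 1.1437 to cover the loan.
The gap between the two covered legs is BRL 2,813,718.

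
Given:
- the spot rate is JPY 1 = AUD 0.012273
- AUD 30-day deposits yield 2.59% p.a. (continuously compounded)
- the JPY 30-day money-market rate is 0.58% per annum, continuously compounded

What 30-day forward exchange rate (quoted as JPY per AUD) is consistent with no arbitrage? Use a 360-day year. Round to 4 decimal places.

T = 30/360 years.
AUD growth factor: e^(0.0259×30/360) = 1.00216066.
JPY accumulates by e^(0.0058×30/360) = 1.00048345.
So F = 0.012273 × 1.00216066 / 1.00048345 = 0.012293574 (AUD/JPY).
Quoted the other way: 1/0.012293574 = 81.3433 JPY per AUD.

81.3433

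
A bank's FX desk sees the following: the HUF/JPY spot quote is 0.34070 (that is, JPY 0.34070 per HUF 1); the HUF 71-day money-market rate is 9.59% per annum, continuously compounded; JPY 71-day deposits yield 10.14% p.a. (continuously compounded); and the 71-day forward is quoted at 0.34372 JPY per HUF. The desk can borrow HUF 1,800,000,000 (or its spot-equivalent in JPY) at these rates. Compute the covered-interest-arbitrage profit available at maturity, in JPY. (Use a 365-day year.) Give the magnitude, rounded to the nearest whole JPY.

T = 71/365 years.
Route A — deposit HUF, sell forward: 1,800,000,000 × 1.01882960312 × 0.34372 = JPY 630,345,800.13.
Route B — convert at spot, deposit JPY: 1,800,000,000 × 0.34070 × 1.01992019451 = JPY 625,476,258.49.
The quoted forward overvalues HUF, so borrow JPY, buy HUF at spot, deposit the HUF at 9.59%, and sell the proceeds forward at 0.34372.
The gap between the two covered legs is JPY 4,869,542.

JPY 4,869,542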